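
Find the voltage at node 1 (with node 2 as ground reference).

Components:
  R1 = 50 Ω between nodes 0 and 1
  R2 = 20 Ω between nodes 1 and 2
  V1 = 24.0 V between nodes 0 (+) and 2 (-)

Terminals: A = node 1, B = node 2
Nodal analysis, taking node 2 as the 0 V reference.
Source V1 fixes V_0 = 24 V.
KCL at each unknown node (sum of currents leaving = 0; resistances in Ω):
  Node 1: (V_1 - 24)/50 + (V_1 - 0)/20 = 0
Collecting terms: 0.07 × V_1 = 0.48  =>  V_1 = 6.857 V
The requested potential is V_1 = 6.857 V.

Final answer: V_1 = 6.857 V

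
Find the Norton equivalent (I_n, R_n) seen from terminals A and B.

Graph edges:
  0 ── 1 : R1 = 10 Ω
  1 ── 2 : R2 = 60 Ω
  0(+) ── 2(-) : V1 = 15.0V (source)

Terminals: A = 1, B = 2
Find the Thévenin equivalent first; then I_n = V_th/R_th and R_n = R_th.
Step 1 — V_th is the open-circuit voltage V_A - V_B (nothing connected across the terminals).
Nodal analysis, taking node 2 as the 0 V reference.
Source V1 fixes V_0 = 15 V.
KCL at each unknown node (sum of currents leaving = 0; resistances in Ω):
  Node 1: (V_1 - 15)/10 + (V_1 - 0)/60 = 0
Collecting terms: 0.1167 × V_1 = 1.5  =>  V_1 = 12.86 V
V_th = V_1 - V_2 = 12.86 - 0 = 12.86 V
Step 2 — R_th: zero the source — replace V1 by a short circuit (node 2 merges into node 0) — and find the resistance seen between A (node 1) and B (node 0).
Reduce the network between node 1 (A) and node 0 (B) by series/parallel combination:
  Rp1 = R1 ‖ R2 (parallel, both between nodes 0 and 1) = 1/(1/10 + 1/60) = 8.571 Ω
R_th = 8.571 Ω
I_n = V_th/R_th = 12.86/8.571 = 1.5 A, and R_n = R_th = 8.571 Ω

Final answer: I_n = 1.5 A, R_n = 8.571 Ω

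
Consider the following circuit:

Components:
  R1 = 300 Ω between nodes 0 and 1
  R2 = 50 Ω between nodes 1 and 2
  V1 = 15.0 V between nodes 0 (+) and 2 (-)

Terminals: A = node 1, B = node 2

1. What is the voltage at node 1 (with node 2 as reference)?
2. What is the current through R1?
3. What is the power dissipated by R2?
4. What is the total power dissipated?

Nodal analysis, taking node 2 as the 0 V reference.
Source V1 fixes V_0 = 15 V.
KCL at each unknown node (sum of currents leaving = 0; resistances in Ω):
  Node 1: (V_1 - 15)/300 + (V_1 - 0)/50 = 0
Collecting terms: 0.02333 × V_1 = 0.05  =>  V_1 = 2.143 V
Part 1:
  Read off the nodal solution: V_1 = 2.143 V
Part 2:
  I_R1 = (V_0 - V_1)/R1 = (15 - 2.143)/300 = 0.04286 A
  Magnitude: I_R1 = 0.04286 A
Part 3:
  I_R2 = (V_1 - V_2)/R2 = (2.143 - 0)/50 = 0.04286 A
  P_R2 = I_R2² × R2 = (0.04286)² × 50 = 0.09184 W
Part 4:
  Power in each resistor, P = (ΔV)²/R:
    P_R1 = (15 - 2.143)²/300 = 0.551 W
    P_R2 = (2.143 - 0)²/50 = 0.09184 W
  P_total = P_R1 + P_R2 = 0.6429 W

Final answers:
1. V_1 = 2.143 V
2. I_R1 = 0.04286 A
3. P_R2 = 0.09184 W
4. P_total = 0.6429 W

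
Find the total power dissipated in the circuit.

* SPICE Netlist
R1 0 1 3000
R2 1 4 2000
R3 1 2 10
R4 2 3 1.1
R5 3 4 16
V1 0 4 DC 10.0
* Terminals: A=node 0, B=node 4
Nodal analysis, taking node 4 as the 0 V reference.
Source V1 fixes V_0 = 10 V.
KCL at each unknown node (sum of currents leaving = 0; resistances in Ω):
  Node 1: (V_1 - 10)/3000 + (V_1 - 0)/2000 + (V_1 - V_2)/10 = 0
  Node 2: (V_2 - V_1)/10 + (V_2 - V_3)/1.1 = 0
  Node 3: (V_3 - V_2)/1.1 + (V_3 - 0)/16 = 0
Collecting terms (coefficients in siemens):
  0.1008·V_1 - 0.1·V_2 = 0.003333
  1.009·V_2 - 0.1·V_1 - 0.9091·V_3 = 0
  0.9716·V_3 - 0.9091·V_2 = 0
Solving these 3 simultaneous equations (Gaussian elimination) gives:
  V_1 = 0.08834 V, V_2 = 0.05574 V, V_3 = 0.05216 V
Power in each resistor, P = (ΔV)²/R:
  P_R1 = (10 - 0.08834)²/3000 = 0.03275 W
  P_R2 = (0.08834 - 0)²/2000 = 0.000003902 W
  P_R3 = (0.08834 - 0.05574)²/10 = 0.0001063 W
  P_R4 = (0.05574 - 0.05216)²/1.1 = 0.00001169 W
  P_R5 = (0.05216 - 0)²/16 = 0.00017 W
P_total = P_R1 + P_R2 + P_R3 + P_R4 + P_R5 = 0.03304 W

Final answer: 0.03304 W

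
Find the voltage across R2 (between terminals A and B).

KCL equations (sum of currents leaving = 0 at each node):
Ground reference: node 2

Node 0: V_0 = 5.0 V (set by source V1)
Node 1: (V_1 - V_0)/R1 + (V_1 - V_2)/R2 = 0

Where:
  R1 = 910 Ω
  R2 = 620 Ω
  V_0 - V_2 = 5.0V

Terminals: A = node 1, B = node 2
R1 and R2 are in series across V1 (node 0 → node 1 → node 2), and the output A–B is taken across R2, so this is a voltage divider.
Series current: I = V1/(R1 + R2) = 5/(910 + 620) = 5/1530 = 0.003268 A
V_R2 = I × R2 = V1 × R2/(R1 + R2) = 5 × 620/1530 = 2.026 V

Final answer: 2.026 V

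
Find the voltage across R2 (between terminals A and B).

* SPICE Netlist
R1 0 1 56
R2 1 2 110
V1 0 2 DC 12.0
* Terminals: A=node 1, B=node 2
R1 and R2 are in series across V1 (node 0 → node 1 → node 2), and the output A–B is taken across R2, so this is a voltage divider.
Series current: I = V1/(R1 + R2) = 12/(56 + 110) = 12/166 = 0.07229 A
V_R2 = I × R2 = V1 × R2/(R1 + R2) = 12 × 110/166 = 7.952 V

Final answer: 7.952 V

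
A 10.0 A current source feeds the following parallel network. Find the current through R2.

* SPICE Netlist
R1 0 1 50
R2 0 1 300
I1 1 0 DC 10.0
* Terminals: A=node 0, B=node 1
All resistors sit directly between nodes 0 and 1, so they are in parallel and share one voltage V; the full source current 10 A splits among them.
1/R_par = 1/50 + 1/300 = 0.02333 S  =>  R_par = 42.86 Ω
V = I × R_par = 10 × 42.86 = 428.6 V
I_R2 = V/R2 = 428.6/300 = 1.429 A

Final answer: 1.429 A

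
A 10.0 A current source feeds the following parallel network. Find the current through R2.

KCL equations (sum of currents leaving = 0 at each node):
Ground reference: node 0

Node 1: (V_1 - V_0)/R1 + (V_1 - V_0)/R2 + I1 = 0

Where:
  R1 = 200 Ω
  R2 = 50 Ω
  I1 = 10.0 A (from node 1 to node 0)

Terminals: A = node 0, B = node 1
All resistors sit directly between nodes 0 and 1, so they are in parallel and share one voltage V; the full source current 10 A splits among them.
1/R_par = 1/200 + 1/50 = 0.025 S  =>  R_par = 40 Ω
V = I × R_par = 10 × 40 = 400 V
I_R2 = V/R2 = 400/50 = 8 A

Final answer: 8 A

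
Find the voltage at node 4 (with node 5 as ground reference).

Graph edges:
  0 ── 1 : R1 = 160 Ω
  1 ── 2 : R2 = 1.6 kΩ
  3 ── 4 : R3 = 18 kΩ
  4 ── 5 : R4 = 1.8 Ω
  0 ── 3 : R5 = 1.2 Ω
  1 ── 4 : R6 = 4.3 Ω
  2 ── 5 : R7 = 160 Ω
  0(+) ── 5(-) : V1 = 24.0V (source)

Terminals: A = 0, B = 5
Nodal analysis, taking node 5 as the 0 V reference.
Source V1 fixes V_0 = 24 V.
KCL at each unknown node (sum of currents leaving = 0; resistances in Ω):
  Node 1: (V_1 - 24)/160 + (V_1 - V_2)/1600 + (V_1 - V_4)/4.3 = 0
  Node 2: (V_2 - V_1)/1600 + (V_2 - 0)/160 = 0
  Node 3: (V_3 - V_4)/18000 + (V_3 - 24)/1.2 = 0
  Node 4: (V_4 - V_3)/18000 + (V_4 - 0)/1.8 + (V_4 - V_1)/4.3 = 0
Collecting terms (coefficients in siemens):
  0.2394·V_1 - 0.000625·V_2 - 0.2326·V_4 = 0.15
  0.006875·V_2 - 0.000625·V_1 = 0
  0.8334·V_3 - 0.00005556·V_4 = 20
  0.7882·V_4 - 0.2326·V_1 - 0.00005556·V_3 = 0
Solving these 4 simultaneous equations (Gaussian elimination) gives:
  V_1 = 0.8807 V, V_2 = 0.08007 V, V_3 = 24 V, V_4 = 0.2616 V
The requested potential is V_4 = 0.2616 V.

Final answer: V_4 = 0.2616 V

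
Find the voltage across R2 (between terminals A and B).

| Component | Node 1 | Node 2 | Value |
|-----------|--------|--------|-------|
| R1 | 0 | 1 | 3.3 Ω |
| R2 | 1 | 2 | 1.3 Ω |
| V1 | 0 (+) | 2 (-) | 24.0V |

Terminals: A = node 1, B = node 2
R1 and R2 are in series across V1 (node 0 → node 1 → node 2), and the output A–B is taken across R2, so this is a voltage divider.
Series current: I = V1/(R1 + R2) = 24/(3.3 + 1.3) = 24/4.6 = 5.217 A
V_R2 = I × R2 = V1 × R2/(R1 + R2) = 24 × 1.3/4.6 = 6.783 V

Final answer: 6.783 V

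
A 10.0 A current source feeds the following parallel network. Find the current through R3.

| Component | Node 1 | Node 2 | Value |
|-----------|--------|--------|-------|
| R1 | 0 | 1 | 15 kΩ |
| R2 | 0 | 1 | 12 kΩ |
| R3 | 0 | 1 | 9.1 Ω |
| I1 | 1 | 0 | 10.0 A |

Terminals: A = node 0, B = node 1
All resistors sit directly between nodes 0 and 1, so they are in parallel and share one voltage V; the full source current 10 A splits among them.
1/R_par = 1/15000 + 1/12000 + 1/9.1 = 0.11 S  =>  R_par = 9.088 Ω
V = I × R_par = 10 × 9.088 = 90.88 V
I_R3 = V/R3 = 90.88/9.1 = 9.986 A

Final answer: 9.986 A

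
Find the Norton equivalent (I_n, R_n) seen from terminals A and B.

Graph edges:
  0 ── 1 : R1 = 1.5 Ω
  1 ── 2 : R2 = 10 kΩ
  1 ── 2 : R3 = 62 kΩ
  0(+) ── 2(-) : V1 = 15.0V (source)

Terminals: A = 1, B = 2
Find the Thévenin equivalent first; then I_n = V_th/R_th and R_n = R_th.
Step 1 — V_th is the open-circuit voltage V_A - V_B (nothing connected across the terminals).
Nodal analysis, taking node 2 as the 0 V reference.
Source V1 fixes V_0 = 15 V.
KCL at each unknown node (sum of currents leaving = 0; resistances in Ω):
  Node 1: (V_1 - 15)/1.5 + (V_1 - 0)/10000 + (V_1 - 0)/62000 = 0
Collecting terms: 0.6668 × V_1 = 10  =>  V_1 = 15 V
V_th = V_1 - V_2 = 15 - 0 = 15 V
Step 2 — R_th: zero the source — replace V1 by a short circuit (node 2 merges into node 0) — and find the resistance seen between A (node 1) and B (node 0).
Reduce the network between node 1 (A) and node 0 (B) by series/parallel combination:
  Rp1 = R1 ‖ R2 ‖ R3 (parallel, all between nodes 0 and 1) = 1/(1/1.5 + 1/10000 + 1/62000) = 1.5 Ω
R_th = 1.5 Ω
I_n = V_th/R_th = 15/1.5 = 10 A, and R_n = R_th = 1.5 Ω

Final answer: I_n = 10 A, R_n = 1.5 Ω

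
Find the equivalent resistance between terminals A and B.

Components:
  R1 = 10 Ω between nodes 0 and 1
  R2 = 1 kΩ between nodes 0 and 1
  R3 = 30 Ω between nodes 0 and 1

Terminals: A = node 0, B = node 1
Reduce the network between node 0 (A) and node 1 (B) by series/parallel combination:
  Rp1 = R1 ‖ R2 ‖ R3 (parallel, all between nodes 0 and 1) = 1/(1/10 + 1/1000 + 1/30) = 7.444 Ω
R_eq = 7.444 Ω

Final answer: 7.444 Ω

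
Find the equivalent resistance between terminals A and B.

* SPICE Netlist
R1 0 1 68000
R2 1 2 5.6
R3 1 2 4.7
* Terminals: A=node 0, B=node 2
Reduce the network between node 0 (A) and node 2 (B) by series/parallel combination:
  Rp1 = R2 ‖ R3 (parallel, both between nodes 1 and 2) = 1/(1/5.6 + 1/4.7) = 2.555 Ω
  Rs1 = R1 + Rp1 (series, joined only at node 1) = 68000 + 2.555 = 68000 Ω
R_eq = 68 kΩ

Final answer: 68 kΩ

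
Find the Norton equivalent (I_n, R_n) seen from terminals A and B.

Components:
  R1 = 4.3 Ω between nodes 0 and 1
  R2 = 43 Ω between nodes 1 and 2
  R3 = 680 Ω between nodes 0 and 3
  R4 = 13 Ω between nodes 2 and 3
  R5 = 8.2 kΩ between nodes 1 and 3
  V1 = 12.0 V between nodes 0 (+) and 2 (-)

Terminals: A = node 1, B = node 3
Find the Thévenin equivalent first; then I_n = V_th/R_th and R_n = R_th.
Step 1 — V_th is the open-circuit voltage V_A - V_B (nothing connected across the terminals).
Nodal analysis, taking node 2 as the 0 V reference.
Source V1 fixes V_0 = 12 V.
KCL at each unknown node (sum of currents leaving = 0; resistances in Ω):
  Node 1: (V_1 - 12)/4.3 + (V_1 - 0)/43 + (V_1 - V_3)/8200 = 0
  Node 3: (V_3 - 12)/680 + (V_3 - 0)/13 + (V_3 - V_1)/8200 = 0
Collecting terms (coefficients in siemens):
  0.2559·V_1 - 0.000122·V_3 = 2.791
  0.07852·V_3 - 0.000122·V_1 = 0.01765
Determinant D = (0.2559)(0.07852) - (-0.000122)(-0.000122) = 0.02009
V_1 = [(2.791)(0.07852) - (-0.000122)(0.01765)]/D = 10.9 V
V_3 = [(0.2559)(0.01765) - (2.791)(-0.000122)]/D = 0.2417 V
V_th = V_1 - V_3 = 10.9 - 0.2417 = 10.66 V
Step 2 — R_th: zero the source — replace V1 by a short circuit (node 2 merges into node 0) — and find the resistance seen between A (node 1) and B (node 3).
Reduce the network between node 1 (A) and node 3 (B) by series/parallel combination:
  Rp1 = R1 ‖ R2 (parallel, both between nodes 0 and 1) = 1/(1/4.3 + 1/43) = 3.909 Ω
  Rp2 = R3 ‖ R4 (parallel, both between nodes 0 and 3) = 1/(1/680 + 1/13) = 12.76 Ω
  Rs1 = Rp1 + Rp2 (series, joined only at node 0) = 3.909 + 12.76 = 16.67 Ω
  Rp3 = R5 ‖ Rs1 (parallel, both between nodes 1 and 3) = 1/(1/8200 + 1/16.67) = 16.63 Ω
R_th = 16.63 Ω
I_n = V_th/R_th = 10.66/16.63 = 0.6411 A, and R_n = R_th = 16.63 Ω

Final answer: I_n = 0.6411 A, R_n = 16.63 Ω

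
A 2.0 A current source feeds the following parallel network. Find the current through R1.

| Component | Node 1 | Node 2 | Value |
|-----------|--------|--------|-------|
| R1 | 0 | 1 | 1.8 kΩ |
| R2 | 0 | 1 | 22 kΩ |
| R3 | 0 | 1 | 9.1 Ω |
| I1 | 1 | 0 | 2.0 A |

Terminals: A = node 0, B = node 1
All resistors sit directly between nodes 0 and 1, so they are in parallel and share one voltage V; the full source current 2 A splits among them.
1/R_par = 1/1800 + 1/22000 + 1/9.1 = 0.1105 S  =>  R_par = 9.051 Ω
V = I × R_par = 2 × 9.051 = 18.1 V
I_R1 = V/R1 = 18.1/1800 = 0.01006 A

Final answer: 0.01006 A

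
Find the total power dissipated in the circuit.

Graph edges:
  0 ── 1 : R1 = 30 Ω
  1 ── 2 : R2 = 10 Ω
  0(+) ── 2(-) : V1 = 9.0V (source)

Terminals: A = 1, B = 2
Nodal analysis, taking node 2 as the 0 V reference.
Source V1 fixes V_0 = 9 V.
KCL at each unknown node (sum of currents leaving = 0; resistances in Ω):
  Node 1: (V_1 - 9)/30 + (V_1 - 0)/10 = 0
Collecting terms: 0.1333 × V_1 = 0.3  =>  V_1 = 2.25 V
Power in each resistor, P = (ΔV)²/R:
  P_R1 = (9 - 2.25)²/30 = 1.519 W
  P_R2 = (2.25 - 0)²/10 = 0.5062 W
P_total = P_R1 + P_R2 = 2.025 W

Final answer: 2.025 W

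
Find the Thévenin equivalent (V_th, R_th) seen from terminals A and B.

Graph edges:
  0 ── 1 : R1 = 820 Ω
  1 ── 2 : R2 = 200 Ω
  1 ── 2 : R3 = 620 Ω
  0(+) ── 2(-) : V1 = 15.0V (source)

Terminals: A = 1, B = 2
Step 1 — V_th is the open-circuit voltage V_A - V_B (nothing connected across the terminals).
Nodal analysis, taking node 2 as the 0 V reference.
Source V1 fixes V_0 = 15 V.
KCL at each unknown node (sum of currents leaving = 0; resistances in Ω):
  Node 1: (V_1 - 15)/820 + (V_1 - 0)/200 + (V_1 - 0)/620 = 0
Collecting terms: 0.007832 × V_1 = 0.01829  =>  V_1 = 2.336 V
V_th = V_1 - V_2 = 2.336 - 0 = 2.336 V
Step 2 — R_th: zero the source — replace V1 by a short circuit (node 2 merges into node 0) — and find the resistance seen between A (node 1) and B (node 0).
Reduce the network between node 1 (A) and node 0 (B) by series/parallel combination:
  Rp1 = R1 ‖ R2 ‖ R3 (parallel, all between nodes 0 and 1) = 1/(1/820 + 1/200 + 1/620) = 127.7 Ω
R_th = 127.7 Ω

Final answer: V_th = 2.336 V, R_th = 127.7 Ω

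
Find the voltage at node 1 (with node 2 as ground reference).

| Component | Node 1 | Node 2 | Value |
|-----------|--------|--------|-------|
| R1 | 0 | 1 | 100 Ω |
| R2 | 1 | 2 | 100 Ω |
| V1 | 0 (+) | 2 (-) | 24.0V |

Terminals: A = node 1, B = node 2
Nodal analysis, taking node 2 as the 0 V reference.
Source V1 fixes V_0 = 24 V.
KCL at each unknown node (sum of currents leaving = 0; resistances in Ω):
  Node 1: (V_1 - 24)/100 + (V_1 - 0)/100 = 0
Collecting terms: 0.02 × V_1 = 0.24  =>  V_1 = 12 V
The requested potential is V_1 = 12 V.

Final answer: V_1 = 12 V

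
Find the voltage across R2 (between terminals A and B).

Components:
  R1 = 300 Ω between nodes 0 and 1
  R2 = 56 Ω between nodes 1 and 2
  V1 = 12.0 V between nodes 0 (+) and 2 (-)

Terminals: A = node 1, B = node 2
R1 and R2 are in series across V1 (node 0 → node 1 → node 2), and the output A–B is taken across R2, so this is a voltage divider.
Series current: I = V1/(R1 + R2) = 12/(300 + 56) = 12/356 = 0.03371 A
V_R2 = I × R2 = V1 × R2/(R1 + R2) = 12 × 56/356 = 1.888 V

Final answer: 1.888 V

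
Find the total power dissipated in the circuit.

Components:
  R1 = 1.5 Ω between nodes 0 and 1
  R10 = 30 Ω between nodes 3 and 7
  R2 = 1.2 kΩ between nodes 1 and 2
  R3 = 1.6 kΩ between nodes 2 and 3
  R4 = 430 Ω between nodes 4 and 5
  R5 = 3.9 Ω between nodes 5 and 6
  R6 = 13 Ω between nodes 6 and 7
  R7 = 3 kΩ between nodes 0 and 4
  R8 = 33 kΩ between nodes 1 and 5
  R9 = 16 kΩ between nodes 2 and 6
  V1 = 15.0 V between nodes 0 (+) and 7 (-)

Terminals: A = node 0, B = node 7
Nodal analysis, taking node 7 as the 0 V reference.
Source V1 fixes V_0 = 15 V.
KCL at each unknown node (sum of currents leaving = 0; resistances in Ω):
  Node 1: (V_1 - 15)/1.5 + (V_1 - V_2)/1200 + (V_1 - V_5)/33000 = 0
  Node 2: (V_2 - V_1)/1200 + (V_2 - V_3)/1600 + (V_2 - V_6)/16000 = 0
  Node 3: (V_3 - V_2)/1600 + (V_3 - 0)/30 = 0
  Node 4: (V_4 - V_5)/430 + (V_4 - 15)/3000 = 0
  Node 5: (V_5 - V_4)/430 + (V_5 - V_6)/3.9 + (V_5 - V_1)/33000 = 0
  Node 6: (V_6 - V_5)/3.9 + (V_6 - 0)/13 + (V_6 - V_2)/16000 = 0
Collecting terms (coefficients in siemens):
  0.6675·V_1 - 0.0008333·V_2 - 0.0000303·V_5 = 10
  0.001521·V_2 - 0.0008333·V_1 - 0.000625·V_3 - 0.0000625·V_6 = 0
  0.03396·V_3 - 0.000625·V_2 = 0
  0.002659·V_4 - 0.002326·V_5 = 0.005
  0.2588·V_5 - 0.0000303·V_1 - 0.002326·V_4 - 0.2564·V_6 = 0
  0.3334·V_6 - 0.0000625·V_2 - 0.2564·V_5 = 0
Solving these 6 simultaneous equations (Gaussian elimination) gives:
  V_1 = 14.99 V, V_2 = 8.28 V, V_3 = 0.1524 V, V_4 = 1.957 V
  V_5 = 0.08778 V, V_6 = 0.06906 V
Power in each resistor, P = (ΔV)²/R:
  P_R1 = (15 - 14.99)²/1.5 = 0.0000548 W
  P_R2 = (14.99 - 8.28)²/1200 = 0.03753 W
  P_R3 = (8.28 - 0.1524)²/1600 = 0.04128 W
  P_R4 = (1.957 - 0.08778)²/430 = 0.008128 W
  P_R5 = (0.08778 - 0.06906)²/3.9 = 0.00008983 W
  P_R6 = (0.06906 - 0)²/13 = 0.0003669 W
  P_R7 = (15 - 1.957)²/3000 = 0.0567 W
  P_R8 = (14.99 - 0.08778)²/33000 = 0.00673 W
  P_R9 = (8.28 - 0.06906)²/16000 = 0.004213 W
  P_R10 = (0.1524 - 0)²/30 = 0.0007741 W
P_total = P_R1 + P_R2 + P_R3 + P_R4 + P_R5 + P_R6 + P_R7 + P_R8 + P_R9 + P_R10 = 0.1559 W

Final answer: 0.1559 W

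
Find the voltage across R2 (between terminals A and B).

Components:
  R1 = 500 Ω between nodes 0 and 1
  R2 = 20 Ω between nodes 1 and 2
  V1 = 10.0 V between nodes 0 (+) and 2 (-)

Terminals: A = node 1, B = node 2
R1 and R2 are in series across V1 (node 0 → node 1 → node 2), and the output A–B is taken across R2, so this is a voltage divider.
Series current: I = V1/(R1 + R2) = 10/(500 + 20) = 10/520 = 0.01923 A
V_R2 = I × R2 = V1 × R2/(R1 + R2) = 10 × 20/520 = 0.3846 V

Final answer: 0.3846 V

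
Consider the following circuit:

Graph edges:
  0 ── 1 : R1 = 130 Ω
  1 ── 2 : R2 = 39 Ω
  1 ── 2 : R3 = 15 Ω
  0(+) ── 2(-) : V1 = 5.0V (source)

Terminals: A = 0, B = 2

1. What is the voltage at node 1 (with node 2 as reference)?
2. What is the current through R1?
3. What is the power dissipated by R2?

Nodal analysis, taking node 2 as the 0 V reference.
Source V1 fixes V_0 = 5 V.
KCL at each unknown node (sum of currents leaving = 0; resistances in Ω):
  Node 1: (V_1 - 5)/130 + (V_1 - 0)/39 + (V_1 - 0)/15 = 0
Collecting terms: 0.1 × V_1 = 0.03846  =>  V_1 = 0.3846 V
Part 1:
  Read off the nodal solution: V_1 = 0.3846 V
Part 2:
  I_R1 = (V_0 - V_1)/R1 = (5 - 0.3846)/130 = 0.0355 A
  Magnitude: I_R1 = 0.0355 A
Part 3:
  I_R2 = (V_1 - V_2)/R2 = (0.3846 - 0)/39 = 0.009862 A
  P_R2 = I_R2² × R2 = (0.009862)² × 39 = 0.003793 W

Final answers:
1. V_1 = 0.3846 V
2. I_R1 = 0.0355 A
3. P_R2 = 0.003793 W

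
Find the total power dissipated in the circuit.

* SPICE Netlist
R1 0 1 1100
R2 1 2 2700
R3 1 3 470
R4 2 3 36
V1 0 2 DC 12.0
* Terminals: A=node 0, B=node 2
Nodal analysis, taking node 2 as the 0 V reference.
Source V1 fixes V_0 = 12 V.
KCL at each unknown node (sum of currents leaving = 0; resistances in Ω):
  Node 1: (V_1 - 12)/1100 + (V_1 - 0)/2700 + (V_1 - V_3)/470 = 0
  Node 3: (V_3 - V_1)/470 + (V_3 - 0)/36 = 0
Collecting terms (coefficients in siemens):
  0.003407·V_1 - 0.002128·V_3 = 0.01091
  0.02991·V_3 - 0.002128·V_1 = 0
Determinant D = (0.003407)(0.02991) - (-0.002128)(-0.002128) = 0.00009736
V_1 = [(0.01091)(0.02991) - (-0.002128)(0)]/D = 3.351 V
V_3 = [(0.003407)(0) - (0.01091)(-0.002128)]/D = 0.2384 V
Power in each resistor, P = (ΔV)²/R:
  P_R1 = (12 - 3.351)²/1100 = 0.06801 W
  P_R2 = (3.351 - 0)²/2700 = 0.004158 W
  P_R3 = (3.351 - 0.2384)²/470 = 0.02061 W
  P_R4 = (0 - 0.2384)²/36 = 0.001579 W
P_total = P_R1 + P_R2 + P_R3 + P_R4 = 0.09436 W

Final answer: 0.09436 W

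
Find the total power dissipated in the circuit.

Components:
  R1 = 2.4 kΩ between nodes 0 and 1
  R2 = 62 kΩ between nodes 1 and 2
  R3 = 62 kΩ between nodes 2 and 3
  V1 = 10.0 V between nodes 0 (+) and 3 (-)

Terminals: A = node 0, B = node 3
Nodal analysis, taking node 3 as the 0 V reference.
Source V1 fixes V_0 = 10 V.
KCL at each unknown node (sum of currents leaving = 0; resistances in Ω):
  Node 1: (V_1 - 10)/2400 + (V_1 - V_2)/62000 = 0
  Node 2: (V_2 - V_1)/62000 + (V_2 - 0)/62000 = 0
Collecting terms (coefficients in siemens):
  0.0004328·V_1 - 0.00001613·V_2 = 0.004167
  0.00003226·V_2 - 0.00001613·V_1 = 0
Determinant D = (0.0004328)(0.00003226) - (-0.00001613)(-0.00001613) = 0.0000000137
V_1 = [(0.004167)(0.00003226) - (-0.00001613)(0)]/D = 9.81 V
V_2 = [(0.0004328)(0) - (0.004167)(-0.00001613)]/D = 4.905 V
Power in each resistor, P = (ΔV)²/R:
  P_R1 = (10 - 9.81)²/2400 = 0.00001502 W
  P_R2 = (9.81 - 4.905)²/62000 = 0.0003881 W
  P_R3 = (4.905 - 0)²/62000 = 0.0003881 W
P_total = P_R1 + P_R2 + P_R3 = 0.0007911 W

Final answer: 0.0007911 W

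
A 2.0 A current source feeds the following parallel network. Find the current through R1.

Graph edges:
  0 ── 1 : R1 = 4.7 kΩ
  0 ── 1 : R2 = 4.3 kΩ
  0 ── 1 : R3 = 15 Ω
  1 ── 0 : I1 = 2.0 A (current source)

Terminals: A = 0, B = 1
All resistors sit directly between nodes 0 and 1, so they are in parallel and share one voltage V; the full source current 2 A splits among them.
1/R_par = 1/4700 + 1/4300 + 1/15 = 0.06711 S  =>  R_par = 14.9 Ω
V = I × R_par = 2 × 14.9 = 29.8 V
I_R1 = V/R1 = 29.8/4700 = 0.006341 A

Final answer: 0.006341 A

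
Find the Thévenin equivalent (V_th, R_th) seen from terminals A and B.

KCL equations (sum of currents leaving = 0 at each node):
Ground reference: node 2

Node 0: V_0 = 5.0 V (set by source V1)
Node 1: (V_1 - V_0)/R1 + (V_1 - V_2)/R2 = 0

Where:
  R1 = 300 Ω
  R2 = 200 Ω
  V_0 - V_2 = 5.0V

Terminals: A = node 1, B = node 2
Step 1 — V_th is the open-circuit voltage V_A - V_B (nothing connected across the terminals).
Nodal analysis, taking node 2 as the 0 V reference.
Source V1 fixes V_0 = 5 V.
KCL at each unknown node (sum of currents leaving = 0; resistances in Ω):
  Node 1: (V_1 - 5)/300 + (V_1 - 0)/200 = 0
Collecting terms: 0.008333 × V_1 = 0.01667  =>  V_1 = 2 V
V_th = V_1 - V_2 = 2 - 0 = 2 V
Step 2 — R_th: zero the source — replace V1 by a short circuit (node 2 merges into node 0) — and find the resistance seen between A (node 1) and B (node 0).
Reduce the network between node 1 (A) and node 0 (B) by series/parallel combination:
  Rp1 = R1 ‖ R2 (parallel, both between nodes 0 and 1) = 1/(1/300 + 1/200) = 120 Ω
R_th = 120 Ω

Final answer: V_th = 2 V, R_th = 120 Ω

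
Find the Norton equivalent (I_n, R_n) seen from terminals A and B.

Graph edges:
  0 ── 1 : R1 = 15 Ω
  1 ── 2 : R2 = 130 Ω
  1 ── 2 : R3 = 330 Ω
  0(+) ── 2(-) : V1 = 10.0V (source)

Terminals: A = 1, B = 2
Find the Thévenin equivalent first; then I_n = V_th/R_th and R_n = R_th.
Step 1 — V_th is the open-circuit voltage V_A - V_B (nothing connected across the terminals).
Nodal analysis, taking node 2 as the 0 V reference.
Source V1 fixes V_0 = 10 V.
KCL at each unknown node (sum of currents leaving = 0; resistances in Ω):
  Node 1: (V_1 - 10)/15 + (V_1 - 0)/130 + (V_1 - 0)/330 = 0
Collecting terms: 0.07739 × V_1 = 0.6667  =>  V_1 = 8.614 V
V_th = V_1 - V_2 = 8.614 - 0 = 8.614 V
Step 2 — R_th: zero the source — replace V1 by a short circuit (node 2 merges into node 0) — and find the resistance seen between A (node 1) and B (node 0).
Reduce the network between node 1 (A) and node 0 (B) by series/parallel combination:
  Rp1 = R1 ‖ R2 ‖ R3 (parallel, all between nodes 0 and 1) = 1/(1/15 + 1/130 + 1/330) = 12.92 Ω
R_th = 12.92 Ω
I_n = V_th/R_th = 8.614/12.92 = 0.6667 A, and R_n = R_th = 12.92 Ω

Final answer: I_n = 0.6667 A, R_n = 12.92 Ω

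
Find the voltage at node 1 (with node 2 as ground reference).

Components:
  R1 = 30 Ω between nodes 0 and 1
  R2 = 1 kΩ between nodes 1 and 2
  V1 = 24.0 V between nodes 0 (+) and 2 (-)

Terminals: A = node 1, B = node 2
Nodal analysis, taking node 2 as the 0 V reference.
Source V1 fixes V_0 = 24 V.
KCL at each unknown node (sum of currents leaving = 0; resistances in Ω):
  Node 1: (V_1 - 24)/30 + (V_1 - 0)/1000 = 0
Collecting terms: 0.03433 × V_1 = 0.8  =>  V_1 = 23.3 V
The requested potential is V_1 = 23.3 V.

Final answer: V_1 = 23.3 V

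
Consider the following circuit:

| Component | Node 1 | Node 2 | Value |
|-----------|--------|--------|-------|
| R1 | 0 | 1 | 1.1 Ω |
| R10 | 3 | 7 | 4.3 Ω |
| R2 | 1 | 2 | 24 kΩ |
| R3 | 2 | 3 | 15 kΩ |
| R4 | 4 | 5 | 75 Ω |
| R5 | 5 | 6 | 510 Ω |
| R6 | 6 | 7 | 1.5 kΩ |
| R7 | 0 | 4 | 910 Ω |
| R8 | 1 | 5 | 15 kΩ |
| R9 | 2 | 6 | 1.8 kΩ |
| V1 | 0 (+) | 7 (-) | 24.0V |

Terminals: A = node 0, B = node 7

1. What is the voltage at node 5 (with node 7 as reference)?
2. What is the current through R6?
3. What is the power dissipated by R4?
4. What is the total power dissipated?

Nodal analysis, taking node 7 as the 0 V reference.
Source V1 fixes V_0 = 24 V.
KCL at each unknown node (sum of currents leaving = 0; resistances in Ω):
  Node 1: (V_1 - 24)/1.1 + (V_1 - V_2)/24000 + (V_1 - V_5)/15000 = 0
  Node 2: (V_2 - V_1)/24000 + (V_2 - V_3)/15000 + (V_2 - V_6)/1800 = 0
  Node 3: (V_3 - V_2)/15000 + (V_3 - 0)/4.3 = 0
  Node 4: (V_4 - V_5)/75 + (V_4 - 24)/910 = 0
  Node 5: (V_5 - V_4)/75 + (V_5 - V_6)/510 + (V_5 - V_1)/15000 = 0
  Node 6: (V_6 - V_5)/510 + (V_6 - 0)/1500 + (V_6 - V_2)/1800 = 0
Collecting terms (coefficients in siemens):
  0.9092·V_1 - 0.00004167·V_2 - 0.00006667·V_5 = 21.82
  0.0006639·V_2 - 0.00004167·V_1 - 0.00006667·V_3 - 0.0005556·V_6 = 0
  0.2326·V_3 - 0.00006667·V_2 = 0
  0.01443·V_4 - 0.01333·V_5 = 0.02637
  0.01536·V_5 - 0.00006667·V_1 - 0.01333·V_4 - 0.001961·V_6 = 0
  0.003183·V_6 - 0.0005556·V_2 - 0.001961·V_5 = 0
Solving these 6 simultaneous equations (Gaussian elimination) gives:
  V_1 = 24 V, V_2 = 11.61 V, V_3 = 0.003329 V, V_4 = 16.9 V
  V_5 = 16.32 V, V_6 = 12.08 V
Part 1:
  Read off the nodal solution: V_5 = 16.32 V
Part 2:
  I_R6 = (V_6 - V_7)/R6 = (12.08 - 0)/1500 = 0.008053 A
  Magnitude: I_R6 = 0.008053 A
Part 3:
  I_R4 = (V_4 - V_5)/R4 = (16.9 - 16.32)/75 = 0.007799 A
  P_R4 = I_R4² × R4 = (0.007799)² × 75 = 0.004562 W
Part 4:
  Power in each resistor, P = (ΔV)²/R:
    P_R1 = (24 - 24)²/1.1 = 0.000001163 W
    P_R2 = (24 - 11.61)²/24000 = 0.00639 W
    P_R3 = (11.61 - 0.003329)²/15000 = 0.008988 W
    P_R4 = (16.9 - 16.32)²/75 = 0.004562 W
    P_R5 = (16.32 - 12.08)²/510 = 0.03523 W
    P_R6 = (12.08 - 0)²/1500 = 0.09727 W
    P_R7 = (24 - 16.9)²/910 = 0.05535 W
    P_R8 = (24 - 16.32)²/15000 = 0.003933 W
    P_R9 = (11.61 - 12.08)²/1800 = 0.0001199 W
    P_R10 = (0.003329 - 0)²/4.3 = 0.000002577 W
  P_total = P_R1 + P_R2 + P_R3 + P_R4 + P_R5 + P_R6 + P_R7 + P_R8 + P_R9 + P_R10 = 0.2118 W

Final answers:
1. V_5 = 16.32 V
2. I_R6 = 0.008053 A
3. P_R4 = 0.004562 W
4. P_total = 0.2118 W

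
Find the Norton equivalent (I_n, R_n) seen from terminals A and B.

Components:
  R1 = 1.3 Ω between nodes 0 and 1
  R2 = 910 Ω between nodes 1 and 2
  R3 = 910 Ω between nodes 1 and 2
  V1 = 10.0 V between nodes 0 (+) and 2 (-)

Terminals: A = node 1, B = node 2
Find the Thévenin equivalent first; then I_n = V_th/R_th and R_n = R_th.
Step 1 — V_th is the open-circuit voltage V_A - V_B (nothing connected across the terminals).
Nodal analysis, taking node 2 as the 0 V reference.
Source V1 fixes V_0 = 10 V.
KCL at each unknown node (sum of currents leaving = 0; resistances in Ω):
  Node 1: (V_1 - 10)/1.3 + (V_1 - 0)/910 + (V_1 - 0)/910 = 0
Collecting terms: 0.7714 × V_1 = 7.692  =>  V_1 = 9.972 V
V_th = V_1 - V_2 = 9.972 - 0 = 9.972 V
Step 2 — R_th: zero the source — replace V1 by a short circuit (node 2 merges into node 0) — and find the resistance seen between A (node 1) and B (node 0).
Reduce the network between node 1 (A) and node 0 (B) by series/parallel combination:
  Rp1 = R1 ‖ R2 ‖ R3 (parallel, all between nodes 0 and 1) = 1/(1/1.3 + 1/910 + 1/910) = 1.296 Ω
R_th = 1.296 Ω
I_n = V_th/R_th = 9.972/1.296 = 7.692 A, and R_n = R_th = 1.296 Ω

Final answer: I_n = 7.692 A, R_n = 1.296 Ω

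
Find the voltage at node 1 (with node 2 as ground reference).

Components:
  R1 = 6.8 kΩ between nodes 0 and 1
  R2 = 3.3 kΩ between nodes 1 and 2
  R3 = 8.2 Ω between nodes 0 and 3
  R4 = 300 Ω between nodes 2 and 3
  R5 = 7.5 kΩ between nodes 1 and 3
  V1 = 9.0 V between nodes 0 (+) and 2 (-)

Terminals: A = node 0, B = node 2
Nodal analysis, taking node 2 as the 0 V reference.
Source V1 fixes V_0 = 9 V.
KCL at each unknown node (sum of currents leaving = 0; resistances in Ω):
  Node 1: (V_1 - 9)/6800 + (V_1 - 0)/3300 + (V_1 - V_3)/7500 = 0
  Node 3: (V_3 - 9)/8.2 + (V_3 - 0)/300 + (V_3 - V_1)/7500 = 0
Collecting terms (coefficients in siemens):
  0.0005834·V_1 - 0.0001333·V_3 = 0.001324
  0.1254·V_3 - 0.0001333·V_1 = 1.098
Determinant D = (0.0005834)(0.1254) - (-0.0001333)(-0.0001333) = 0.00007315
V_1 = [(0.001324)(0.1254) - (-0.0001333)(1.098)]/D = 4.27 V
V_3 = [(0.0005834)(1.098) - (0.001324)(-0.0001333)]/D = 8.756 V
The requested potential is V_1 = 4.27 V.

Final answer: V_1 = 4.27 V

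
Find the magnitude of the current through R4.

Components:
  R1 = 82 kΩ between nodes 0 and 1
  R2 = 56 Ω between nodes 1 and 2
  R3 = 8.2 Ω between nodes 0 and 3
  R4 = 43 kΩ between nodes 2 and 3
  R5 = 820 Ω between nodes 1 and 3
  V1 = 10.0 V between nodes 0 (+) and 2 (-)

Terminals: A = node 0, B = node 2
Nodal analysis, taking node 2 as the 0 V reference.
Source V1 fixes V_0 = 10 V.
KCL at each unknown node (sum of currents leaving = 0; resistances in Ω):
  Node 1: (V_1 - 10)/82000 + (V_1 - 0)/56 + (V_1 - V_3)/820 = 0
  Node 3: (V_3 - 10)/8.2 + (V_3 - 0)/43000 + (V_3 - V_1)/820 = 0
Collecting terms (coefficients in siemens):
  0.01909·V_1 - 0.00122·V_3 = 0.000122
  0.1232·V_3 - 0.00122·V_1 = 1.22
Determinant D = (0.01909)(0.1232) - (-0.00122)(-0.00122) = 0.00235
V_1 = [(0.000122)(0.1232) - (-0.00122)(1.22)]/D = 0.6392 V
V_3 = [(0.01909)(1.22) - (0.000122)(-0.00122)]/D = 9.905 V
I_R4 = (V_2 - V_3)/R4 = (0 - 9.905)/43000 = -0.0002304 A
|I_R4| = 0.0002304 A

Final answer: |I_R4| = 0.0002304 A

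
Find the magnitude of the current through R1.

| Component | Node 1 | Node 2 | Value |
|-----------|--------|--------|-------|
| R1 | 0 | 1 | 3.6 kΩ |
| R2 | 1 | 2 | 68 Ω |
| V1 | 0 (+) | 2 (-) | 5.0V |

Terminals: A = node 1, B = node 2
Nodal analysis, taking node 2 as the 0 V reference.
Source V1 fixes V_0 = 5 V.
KCL at each unknown node (sum of currents leaving = 0; resistances in Ω):
  Node 1: (V_1 - 5)/3600 + (V_1 - 0)/68 = 0
Collecting terms: 0.01498 × V_1 = 0.001389  =>  V_1 = 0.09269 V
I_R1 = (V_0 - V_1)/R1 = (5 - 0.09269)/3600 = 0.001363 A
|I_R1| = 0.001363 A

Final answer: |I_R1| = 0.001363 A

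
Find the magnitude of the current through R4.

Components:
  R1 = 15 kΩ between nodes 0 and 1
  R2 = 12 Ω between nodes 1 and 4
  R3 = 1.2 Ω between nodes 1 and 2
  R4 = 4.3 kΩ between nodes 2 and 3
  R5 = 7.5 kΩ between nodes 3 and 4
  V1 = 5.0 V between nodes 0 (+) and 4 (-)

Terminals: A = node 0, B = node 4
Nodal analysis, taking node 4 as the 0 V reference.
Source V1 fixes V_0 = 5 V.
KCL at each unknown node (sum of currents leaving = 0; resistances in Ω):
  Node 1: (V_1 - 5)/15000 + (V_1 - 0)/12 + (V_1 - V_2)/1.2 = 0
  Node 2: (V_2 - V_1)/1.2 + (V_2 - V_3)/4300 = 0
  Node 3: (V_3 - V_2)/4300 + (V_3 - 0)/7500 = 0
Collecting terms (coefficients in siemens):
  0.9167·V_1 - 0.8333·V_2 = 0.0003333
  0.8336·V_2 - 0.8333·V_1 - 0.0002326·V_3 = 0
  0.0003659·V_3 - 0.0002326·V_2 = 0
Solving these 3 simultaneous equations (Gaussian elimination) gives:
  V_1 = 0.003993 V, V_2 = 0.003992 V, V_3 = 0.002538 V
I_R4 = (V_2 - V_3)/R4 = (0.003992 - 0.002538)/4300 = 0.0000003383 A
|I_R4| = 0.0000003383 A

Final answer: |I_R4| = 3.383e-07 A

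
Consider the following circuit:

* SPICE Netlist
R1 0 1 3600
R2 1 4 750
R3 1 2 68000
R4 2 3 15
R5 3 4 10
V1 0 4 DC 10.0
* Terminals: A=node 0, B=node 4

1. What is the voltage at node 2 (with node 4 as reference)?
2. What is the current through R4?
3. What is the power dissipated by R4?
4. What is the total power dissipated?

Nodal analysis, taking node 4 as the 0 V reference.
Source V1 fixes V_0 = 10 V.
KCL at each unknown node (sum of currents leaving = 0; resistances in Ω):
  Node 1: (V_1 - 10)/3600 + (V_1 - 0)/750 + (V_1 - V_2)/68000 = 0
  Node 2: (V_2 - V_1)/68000 + (V_2 - V_3)/15 = 0
  Node 3: (V_3 - V_2)/15 + (V_3 - 0)/10 = 0
Collecting terms (coefficients in siemens):
  0.001626·V_1 - 0.00001471·V_2 = 0.002778
  0.06668·V_2 - 0.00001471·V_1 - 0.06667·V_3 = 0
  0.1667·V_3 - 0.06667·V_2 = 0
Solving these 3 simultaneous equations (Gaussian elimination) gives:
  V_1 = 1.709 V, V_2 = 0.0006279 V, V_3 = 0.0002512 V
Part 1:
  Read off the nodal solution: V_2 = 0.0006279 V
Part 2:
  I_R4 = (V_2 - V_3)/R4 = (0.0006279 - 0.0002512)/15 = 0.00002512 A
  Magnitude: I_R4 = 0.00002512 A
Part 3:
  I_R4 = (V_2 - V_3)/R4 = (0.0006279 - 0.0002512)/15 = 0.00002512 A
  P_R4 = I_R4² × R4 = (0.00002512)² × 15 = 0.000000009463 W
Part 4:
  Power in each resistor, P = (ΔV)²/R:
    P_R1 = (10 - 1.709)²/3600 = 0.0191 W
    P_R2 = (1.709 - 0)²/750 = 0.003892 W
    P_R3 = (1.709 - 0.0006279)²/68000 = 0.0000429 W
    P_R4 = (0.0006279 - 0.0002512)²/15 = 0.000000009463 W
    P_R5 = (0.0002512 - 0)²/10 = 0.000000006308 W
  P_total = P_R1 + P_R2 + P_R3 + P_R4 + P_R5 = 0.02303 W

Final answers:
1. V_2 = 0.0006279 V
2. I_R4 = 2.512e-05 A
3. P_R4 = 9.463e-09 W
4. P_total = 0.02303 W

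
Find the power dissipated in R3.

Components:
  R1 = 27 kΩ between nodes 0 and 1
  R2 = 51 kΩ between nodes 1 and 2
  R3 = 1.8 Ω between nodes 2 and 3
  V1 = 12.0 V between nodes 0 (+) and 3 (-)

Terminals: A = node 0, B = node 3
Nodal analysis, taking node 3 as the 0 V reference.
Source V1 fixes V_0 = 12 V.
KCL at each unknown node (sum of currents leaving = 0; resistances in Ω):
  Node 1: (V_1 - 12)/27000 + (V_1 - V_2)/51000 = 0
  Node 2: (V_2 - V_1)/51000 + (V_2 - 0)/1.8 = 0
Collecting terms (coefficients in siemens):
  0.00005664·V_1 - 0.00001961·V_2 = 0.0004444
  0.5556·V_2 - 0.00001961·V_1 = 0
Determinant D = (0.00005664)(0.5556) - (-0.00001961)(-0.00001961) = 0.00003147
V_1 = [(0.0004444)(0.5556) - (-0.00001961)(0)]/D = 7.846 V
V_2 = [(0.00005664)(0) - (0.0004444)(-0.00001961)]/D = 0.0002769 V
I_R3 = (V_2 - V_3)/R3 = (0.0002769 - 0)/1.8 = 0.0001538 A
P_R3 = I_R3² × R3 = (0.0001538)² × 1.8 = 0.0000000426 W

Final answer: 4.26e-08 W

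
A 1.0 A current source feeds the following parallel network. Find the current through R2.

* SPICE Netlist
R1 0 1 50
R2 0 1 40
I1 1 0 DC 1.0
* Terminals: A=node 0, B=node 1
All resistors sit directly between nodes 0 and 1, so they are in parallel and share one voltage V; the full source current 1 A splits among them.
1/R_par = 1/50 + 1/40 = 0.045 S  =>  R_par = 22.22 Ω
V = I × R_par = 1 × 22.22 = 22.22 V
I_R2 = V/R2 = 22.22/40 = 0.5556 A

Final answer: 0.5556 A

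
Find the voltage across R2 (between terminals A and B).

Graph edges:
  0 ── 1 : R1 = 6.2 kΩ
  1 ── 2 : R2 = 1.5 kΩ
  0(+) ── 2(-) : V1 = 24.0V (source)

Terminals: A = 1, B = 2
R1 and R2 are in series across V1 (node 0 → node 1 → node 2), and the output A–B is taken across R2, so this is a voltage divider.
Series current: I = V1/(R1 + R2) = 24/(6200 + 1500) = 24/7700 = 0.003117 A
V_R2 = I × R2 = V1 × R2/(R1 + R2) = 24 × 1500/7700 = 4.675 V

Final answer: 4.675 V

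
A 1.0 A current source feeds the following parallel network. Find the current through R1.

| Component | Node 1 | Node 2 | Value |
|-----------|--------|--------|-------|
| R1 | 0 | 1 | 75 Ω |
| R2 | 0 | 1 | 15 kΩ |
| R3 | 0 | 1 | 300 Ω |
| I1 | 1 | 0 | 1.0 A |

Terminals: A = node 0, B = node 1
All resistors sit directly between nodes 0 and 1, so they are in parallel and share one voltage V; the full source current 1 A splits among them.
1/R_par = 1/75 + 1/15000 + 1/300 = 0.01673 S  =>  R_par = 59.76 Ω
V = I × R_par = 1 × 59.76 = 59.76 V
I_R1 = V/R1 = 59.76/75 = 0.7968 A

Final answer: 0.7968 A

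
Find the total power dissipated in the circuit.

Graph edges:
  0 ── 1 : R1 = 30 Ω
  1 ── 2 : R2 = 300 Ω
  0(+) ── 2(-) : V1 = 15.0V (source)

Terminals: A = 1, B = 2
Nodal analysis, taking node 2 as the 0 V reference.
Source V1 fixes V_0 = 15 V.
KCL at each unknown node (sum of currents leaving = 0; resistances in Ω):
  Node 1: (V_1 - 15)/30 + (V_1 - 0)/300 = 0
Collecting terms: 0.03667 × V_1 = 0.5  =>  V_1 = 13.64 V
Power in each resistor, P = (ΔV)²/R:
  P_R1 = (15 - 13.64)²/30 = 0.06198 W
  P_R2 = (13.64 - 0)²/300 = 0.6198 W
P_total = P_R1 + P_R2 = 0.6818 W

Final answer: 0.6818 W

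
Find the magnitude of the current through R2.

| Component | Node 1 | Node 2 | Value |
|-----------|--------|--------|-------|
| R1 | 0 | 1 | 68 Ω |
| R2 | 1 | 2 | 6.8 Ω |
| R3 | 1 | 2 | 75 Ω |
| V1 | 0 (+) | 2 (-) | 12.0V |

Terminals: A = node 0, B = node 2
Nodal analysis, taking node 2 as the 0 V reference.
Source V1 fixes V_0 = 12 V.
KCL at each unknown node (sum of currents leaving = 0; resistances in Ω):
  Node 1: (V_1 - 12)/68 + (V_1 - 0)/6.8 + (V_1 - 0)/75 = 0
Collecting terms: 0.1751 × V_1 = 0.1765  =>  V_1 = 1.008 V
I_R2 = (V_1 - V_2)/R2 = (1.008 - 0)/6.8 = 0.1482 A
|I_R2| = 0.1482 A

Final answer: |I_R2| = 0.1482 A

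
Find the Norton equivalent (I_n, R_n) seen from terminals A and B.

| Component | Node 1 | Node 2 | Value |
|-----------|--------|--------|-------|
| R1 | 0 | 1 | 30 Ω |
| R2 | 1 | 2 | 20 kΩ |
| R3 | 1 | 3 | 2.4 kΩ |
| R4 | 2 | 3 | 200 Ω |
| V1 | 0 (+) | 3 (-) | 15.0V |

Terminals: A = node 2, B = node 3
Find the Thévenin equivalent first; then I_n = V_th/R_th and R_n = R_th.
Step 1 — V_th is the open-circuit voltage V_A - V_B (nothing connected across the terminals).
Nodal analysis, taking node 3 as the 0 V reference.
Source V1 fixes V_0 = 15 V.
KCL at each unknown node (sum of currents leaving = 0; resistances in Ω):
  Node 1: (V_1 - 15)/30 + (V_1 - V_2)/20000 + (V_1 - 0)/2400 = 0
  Node 2: (V_2 - V_1)/20000 + (V_2 - 0)/200 = 0
Collecting terms (coefficients in siemens):
  0.0338·V_1 - 0.00005·V_2 = 0.5
  0.00505·V_2 - 0.00005·V_1 = 0
Determinant D = (0.0338)(0.00505) - (-0.00005)(-0.00005) = 0.0001707
V_1 = [(0.5)(0.00505) - (-0.00005)(0)]/D = 14.79 V
V_2 = [(0.0338)(0) - (0.5)(-0.00005)]/D = 0.1465 V
V_th = V_2 - V_3 = 0.1465 - 0 = 0.1465 V
Step 2 — R_th: zero the source — replace V1 by a short circuit (node 3 merges into node 0) — and find the resistance seen between A (node 2) and B (node 0).
Reduce the network between node 2 (A) and node 0 (B) by series/parallel combination:
  Rp1 = R1 ‖ R3 (parallel, both between nodes 0 and 1) = 1/(1/30 + 1/2400) = 29.63 Ω
  Rs1 = R2 + Rp1 (series, joined only at node 1) = 20000 + 29.63 = 20030 Ω
  Rp2 = R4 ‖ Rs1 (parallel, both between nodes 0 and 2) = 1/(1/200 + 1/20030) = 198 Ω
R_th = 198 Ω
I_n = V_th/R_th = 0.1465/198 = 0.0007396 A, and R_n = R_th = 198 Ω

Final answer: I_n = 0.0007396 A, R_n = 198 Ω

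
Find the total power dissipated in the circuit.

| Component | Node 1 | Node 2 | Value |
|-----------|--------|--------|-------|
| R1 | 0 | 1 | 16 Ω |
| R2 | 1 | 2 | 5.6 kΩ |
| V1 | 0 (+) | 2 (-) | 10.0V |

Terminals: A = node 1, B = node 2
Nodal analysis, taking node 2 as the 0 V reference.
Source V1 fixes V_0 = 10 V.
KCL at each unknown node (sum of currents leaving = 0; resistances in Ω):
  Node 1: (V_1 - 10)/16 + (V_1 - 0)/5600 = 0
Collecting terms: 0.06268 × V_1 = 0.625  =>  V_1 = 9.972 V
Power in each resistor, P = (ΔV)²/R:
  P_R1 = (10 - 9.972)²/16 = 0.00005073 W
  P_R2 = (9.972 - 0)²/5600 = 0.01776 W
P_total = P_R1 + P_R2 = 0.01781 W

Final answer: 0.01781 W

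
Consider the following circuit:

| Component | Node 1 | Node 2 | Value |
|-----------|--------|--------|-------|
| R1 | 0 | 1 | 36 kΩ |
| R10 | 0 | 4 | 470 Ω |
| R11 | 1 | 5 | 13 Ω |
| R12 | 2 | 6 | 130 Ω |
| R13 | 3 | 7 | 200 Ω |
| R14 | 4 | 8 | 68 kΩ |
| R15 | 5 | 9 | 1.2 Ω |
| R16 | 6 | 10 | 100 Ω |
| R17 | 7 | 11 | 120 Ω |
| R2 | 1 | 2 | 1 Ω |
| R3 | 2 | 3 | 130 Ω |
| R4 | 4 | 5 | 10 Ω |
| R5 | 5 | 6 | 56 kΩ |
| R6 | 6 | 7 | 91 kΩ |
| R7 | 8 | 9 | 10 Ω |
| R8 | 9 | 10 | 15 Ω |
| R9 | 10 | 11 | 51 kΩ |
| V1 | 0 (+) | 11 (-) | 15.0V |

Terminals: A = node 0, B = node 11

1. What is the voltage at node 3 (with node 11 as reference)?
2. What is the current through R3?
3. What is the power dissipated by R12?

Nodal analysis, taking node 11 as the 0 V reference.
Source V1 fixes V_0 = 15 V.
KCL at each unknown node (sum of currents leaving = 0; resistances in Ω):
  Node 1: (V_1 - 15)/36000 + (V_1 - V_2)/1 + (V_1 - V_5)/13 = 0
  Node 2: (V_2 - V_1)/1 + (V_2 - V_3)/130 + (V_2 - V_6)/130 = 0
  Node 3: (V_3 - V_2)/130 + (V_3 - V_7)/200 = 0
  Node 4: (V_4 - V_5)/10 + (V_4 - 15)/470 + (V_4 - V_8)/68000 = 0
  Node 5: (V_5 - V_4)/10 + (V_5 - V_6)/56000 + (V_5 - V_1)/13 + (V_5 - V_9)/1.2 = 0
  Node 6: (V_6 - V_5)/56000 + (V_6 - V_7)/91000 + (V_6 - V_2)/130 + (V_6 - V_10)/100 = 0
  Node 7: (V_7 - V_6)/91000 + (V_7 - V_3)/200 + (V_7 - 0)/120 = 0
  Node 8: (V_8 - V_9)/10 + (V_8 - V_4)/68000 = 0
  Node 9: (V_9 - V_8)/10 + (V_9 - V_10)/15 + (V_9 - V_5)/1.2 = 0
  Node 10: (V_10 - V_9)/15 + (V_10 - 0)/51000 + (V_10 - V_6)/100 = 0
Collecting terms (coefficients in siemens):
  1.077·V_1 - 1·V_2 - 0.07692·V_5 = 0.0004167
  1.015·V_2 - 1·V_1 - 0.007692·V_3 - 0.007692·V_6 = 0
  0.01269·V_3 - 0.007692·V_2 - 0.005·V_7 = 0
  0.1021·V_4 - 0.1·V_5 - 0.00001471·V_8 = 0.03191
  1.01·V_5 - 0.07692·V_1 - 0.1·V_4 - 0.00001786·V_6 - 0.8333·V_9 = 0
  0.01772·V_6 - 0.007692·V_2 - 0.00001786·V_5 - 0.00001099·V_7 - 0.01·V_10 = 0
  0.01334·V_7 - 0.005·V_3 - 0.00001099·V_6 = 0
  0.1·V_8 - 0.00001471·V_4 - 0.1·V_9 = 0
  1·V_9 - 0.8333·V_5 - 0.1·V_8 - 0.06667·V_10 = 0
  0.07669·V_10 - 0.01·V_6 - 0.06667·V_9 = 0
Solving these 10 simultaneous equations (Gaussian elimination) gives:
  V_1 = 7.179 V, V_2 = 7.164 V, V_3 = 5.097 V, V_4 = 7.532 V
  V_5 = 7.373 V, V_6 = 7.269 V, V_7 = 1.916 V, V_8 = 7.371 V
  V_9 = 7.371 V, V_10 = 7.356 V
Part 1:
  Read off the nodal solution: V_3 = 5.097 V
Part 2:
  I_R3 = (V_2 - V_3)/R3 = (7.164 - 5.097)/130 = 0.0159 A
  Magnitude: I_R3 = 0.0159 A
Part 3:
  I_R12 = (V_2 - V_6)/R12 = (7.164 - 7.269)/130 = -0.0008105 A
  P_R12 = I_R12² × R12 = (-0.0008105)² × 130 = 0.00008539 W

Final answers:
1. V_3 = 5.097 V
2. I_R3 = 0.0159 A
3. P_R12 = 8.539e-05 W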